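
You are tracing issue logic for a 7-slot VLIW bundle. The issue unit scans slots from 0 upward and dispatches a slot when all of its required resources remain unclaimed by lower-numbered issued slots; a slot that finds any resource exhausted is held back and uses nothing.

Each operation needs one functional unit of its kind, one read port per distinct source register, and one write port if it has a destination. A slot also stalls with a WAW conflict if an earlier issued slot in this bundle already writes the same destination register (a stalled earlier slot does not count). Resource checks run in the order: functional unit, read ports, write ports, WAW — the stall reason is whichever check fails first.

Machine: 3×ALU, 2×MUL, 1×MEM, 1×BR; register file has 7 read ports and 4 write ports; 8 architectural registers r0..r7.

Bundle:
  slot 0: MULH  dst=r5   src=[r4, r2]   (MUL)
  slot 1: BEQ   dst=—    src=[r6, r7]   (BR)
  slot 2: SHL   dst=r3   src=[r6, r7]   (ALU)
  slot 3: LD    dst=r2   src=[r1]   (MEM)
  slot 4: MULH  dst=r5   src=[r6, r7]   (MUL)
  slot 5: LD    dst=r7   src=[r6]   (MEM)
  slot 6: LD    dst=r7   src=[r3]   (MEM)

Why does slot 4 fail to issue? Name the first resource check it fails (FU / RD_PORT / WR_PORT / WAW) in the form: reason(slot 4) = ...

[0] MUL needs rd=2 wr=1: ok; after: ALU=3 MUL=1 MEM=1 BR=1, R=5, W=3
[1] BR needs rd=2 wr=0: ok; after: ALU=3 MUL=1 MEM=1 BR=0, R=3, W=3
[2] ALU needs rd=2 wr=1: ok; after: ALU=2 MUL=1 MEM=1 BR=0, R=1, W=2
[3] MEM needs rd=1 wr=1: ok; after: ALU=2 MUL=1 MEM=0 BR=0, R=0, W=1
[4] MUL needs rd=2 wr=1: RD_PORT; after: ALU=2 MUL=1 MEM=0 BR=0, R=0, W=1
[5] MEM needs rd=1 wr=1: FU; after: ALU=2 MUL=1 MEM=0 BR=0, R=0, W=1
[6] MEM needs rd=1 wr=1: FU; after: ALU=2 MUL=1 MEM=0 BR=0, R=0, W=1

reason(slot 4) = RD_PORT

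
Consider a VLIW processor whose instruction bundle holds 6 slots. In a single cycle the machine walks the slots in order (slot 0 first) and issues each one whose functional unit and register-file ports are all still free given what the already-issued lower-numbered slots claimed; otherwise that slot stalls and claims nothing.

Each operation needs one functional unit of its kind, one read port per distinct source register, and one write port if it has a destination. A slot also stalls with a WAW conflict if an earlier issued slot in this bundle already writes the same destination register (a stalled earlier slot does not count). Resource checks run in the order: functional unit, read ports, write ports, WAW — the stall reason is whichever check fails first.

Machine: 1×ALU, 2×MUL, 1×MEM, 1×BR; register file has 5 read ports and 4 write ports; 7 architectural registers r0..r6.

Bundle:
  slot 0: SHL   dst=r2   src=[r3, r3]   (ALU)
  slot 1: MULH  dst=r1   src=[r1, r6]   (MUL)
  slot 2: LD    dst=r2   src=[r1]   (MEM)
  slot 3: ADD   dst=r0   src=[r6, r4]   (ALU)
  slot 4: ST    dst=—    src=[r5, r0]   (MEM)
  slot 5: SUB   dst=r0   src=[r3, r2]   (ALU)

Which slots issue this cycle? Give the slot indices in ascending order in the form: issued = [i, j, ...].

  0. ALU→r2 ⇒ go  {0A/2Mu/1Ld/1B | 4r 3w}
  1. MUL→r1 ⇒ go  {0A/1Mu/1Ld/1B | 2r 2w}
  2. MEM→r2 ⇒ no(WAW)  {0A/1Mu/1Ld/1B | 2r 2w}
  3. ALU→r0 ⇒ no(FU)  {0A/1Mu/1Ld/1B | 2r 2w}
  4. MEM ⇒ go  {0A/1Mu/0Ld/1B | 0r 2w}
  5. ALU→r0 ⇒ no(FU)  {0A/1Mu/0Ld/1B | 0r 2w}

issued = [0, 1, 4]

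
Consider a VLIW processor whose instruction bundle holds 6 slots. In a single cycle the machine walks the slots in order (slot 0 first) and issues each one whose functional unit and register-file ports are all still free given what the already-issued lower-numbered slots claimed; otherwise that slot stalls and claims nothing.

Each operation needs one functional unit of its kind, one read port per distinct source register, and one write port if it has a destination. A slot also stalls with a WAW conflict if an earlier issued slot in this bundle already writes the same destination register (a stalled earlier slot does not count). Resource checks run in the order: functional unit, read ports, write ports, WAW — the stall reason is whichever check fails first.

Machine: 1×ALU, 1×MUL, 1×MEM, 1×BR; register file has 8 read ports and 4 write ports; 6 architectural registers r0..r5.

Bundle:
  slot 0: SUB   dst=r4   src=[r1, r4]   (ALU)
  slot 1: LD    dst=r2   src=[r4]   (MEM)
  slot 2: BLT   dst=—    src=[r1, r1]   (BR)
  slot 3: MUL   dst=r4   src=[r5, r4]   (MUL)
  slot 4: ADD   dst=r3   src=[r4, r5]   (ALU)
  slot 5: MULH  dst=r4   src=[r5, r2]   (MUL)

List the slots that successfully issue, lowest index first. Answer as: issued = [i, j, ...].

[0] ALU needs rd=2 wr=1: ok; after: ALU=0 MUL=1 MEM=1 BR=1, R=6, W=3
[1] MEM needs rd=1 wr=1: ok; after: ALU=0 MUL=1 MEM=0 BR=1, R=5, W=2
[2] BR needs rd=1 wr=0: ok; after: ALU=0 MUL=1 MEM=0 BR=0, R=4, W=2
[3] MUL needs rd=2 wr=1: WAW; after: ALU=0 MUL=1 MEM=0 BR=0, R=4, W=2
[4] ALU needs rd=2 wr=1: FU; after: ALU=0 MUL=1 MEM=0 BR=0, R=4, W=2
[5] MUL needs rd=2 wr=1: WAW; after: ALU=0 MUL=1 MEM=0 BR=0, R=4, W=2

issued = [0, 1, 2]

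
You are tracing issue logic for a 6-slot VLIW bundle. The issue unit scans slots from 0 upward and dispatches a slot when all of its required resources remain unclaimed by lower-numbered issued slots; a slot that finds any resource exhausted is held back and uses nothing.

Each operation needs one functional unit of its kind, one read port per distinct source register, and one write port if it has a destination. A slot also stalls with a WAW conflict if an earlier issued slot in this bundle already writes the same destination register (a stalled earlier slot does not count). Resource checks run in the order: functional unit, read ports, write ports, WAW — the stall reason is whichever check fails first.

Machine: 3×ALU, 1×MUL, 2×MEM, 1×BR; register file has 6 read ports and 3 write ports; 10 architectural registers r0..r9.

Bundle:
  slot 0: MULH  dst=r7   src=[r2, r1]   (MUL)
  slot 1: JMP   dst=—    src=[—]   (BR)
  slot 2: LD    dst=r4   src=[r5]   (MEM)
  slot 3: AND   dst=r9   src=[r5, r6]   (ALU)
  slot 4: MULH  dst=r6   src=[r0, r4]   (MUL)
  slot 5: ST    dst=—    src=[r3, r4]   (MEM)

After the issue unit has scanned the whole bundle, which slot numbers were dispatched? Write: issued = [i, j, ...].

(0) want 1×MUL +2rd +1wr — yes → AL3|MU0|ME2|BR1|rd4|wr2
(1) want 1×BR +0rd +0wr — yes → AL3|MU0|ME2|BR0|rd4|wr2
(2) want 1×MEM +1rd +1wr — yes → AL3|MU0|ME1|BR0|rd3|wr1
(3) want 1×ALU +2rd +1wr — yes → AL2|MU0|ME1|BR0|rd1|wr0
(4) want 1×MUL +2rd +1wr — FU → AL2|MU0|ME1|BR0|rd1|wr0
(5) want 1×MEM +2rd +0wr — RD_PORT → AL2|MU0|ME1|BR0|rd1|wr0

issued = [0, 1, 2, 3]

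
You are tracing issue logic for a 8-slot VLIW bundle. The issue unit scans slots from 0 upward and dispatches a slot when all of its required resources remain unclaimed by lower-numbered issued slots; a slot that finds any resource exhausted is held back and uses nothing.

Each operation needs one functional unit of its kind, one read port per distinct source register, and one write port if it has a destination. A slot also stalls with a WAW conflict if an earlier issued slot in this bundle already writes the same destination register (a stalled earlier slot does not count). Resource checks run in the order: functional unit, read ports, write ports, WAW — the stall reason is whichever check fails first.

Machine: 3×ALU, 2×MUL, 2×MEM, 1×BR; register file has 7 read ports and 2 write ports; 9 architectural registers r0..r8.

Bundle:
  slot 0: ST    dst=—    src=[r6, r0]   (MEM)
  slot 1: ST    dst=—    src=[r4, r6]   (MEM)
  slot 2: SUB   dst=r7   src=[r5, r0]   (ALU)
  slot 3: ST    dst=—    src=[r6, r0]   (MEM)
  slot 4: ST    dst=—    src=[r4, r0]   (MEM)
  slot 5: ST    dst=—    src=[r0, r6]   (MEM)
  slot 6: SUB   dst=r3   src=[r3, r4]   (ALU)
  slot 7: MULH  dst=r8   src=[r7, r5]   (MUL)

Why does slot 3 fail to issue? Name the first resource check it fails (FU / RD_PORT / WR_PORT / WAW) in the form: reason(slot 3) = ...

reason(slot 3) = FU

[0] MEM needs rd=2 wr=0: ok; after: ALU=3 MUL=2 MEM=1 BR=1, R=5, W=2
[1] MEM needs rd=2 wr=0: ok; after: ALU=3 MUL=2 MEM=0 BR=1, R=3, W=2
[2] ALU needs rd=2 wr=1: ok; after: ALU=2 MUL=2 MEM=0 BR=1, R=1, W=1
[3] MEM needs rd=2 wr=0: FU; after: ALU=2 MUL=2 MEM=0 BR=1, R=1, W=1
[4] MEM needs rd=2 wr=0: FU; after: ALU=2 MUL=2 MEM=0 BR=1, R=1, W=1
[5] MEM needs rd=2 wr=0: FU; after: ALU=2 MUL=2 MEM=0 BR=1, R=1, W=1
[6] ALU needs rd=2 wr=1: RD_PORT; after: ALU=2 MUL=2 MEM=0 BR=1, R=1, W=1
[7] MUL needs rd=2 wr=1: RD_PORT; after: ALU=2 MUL=2 MEM=0 BR=1, R=1, W=1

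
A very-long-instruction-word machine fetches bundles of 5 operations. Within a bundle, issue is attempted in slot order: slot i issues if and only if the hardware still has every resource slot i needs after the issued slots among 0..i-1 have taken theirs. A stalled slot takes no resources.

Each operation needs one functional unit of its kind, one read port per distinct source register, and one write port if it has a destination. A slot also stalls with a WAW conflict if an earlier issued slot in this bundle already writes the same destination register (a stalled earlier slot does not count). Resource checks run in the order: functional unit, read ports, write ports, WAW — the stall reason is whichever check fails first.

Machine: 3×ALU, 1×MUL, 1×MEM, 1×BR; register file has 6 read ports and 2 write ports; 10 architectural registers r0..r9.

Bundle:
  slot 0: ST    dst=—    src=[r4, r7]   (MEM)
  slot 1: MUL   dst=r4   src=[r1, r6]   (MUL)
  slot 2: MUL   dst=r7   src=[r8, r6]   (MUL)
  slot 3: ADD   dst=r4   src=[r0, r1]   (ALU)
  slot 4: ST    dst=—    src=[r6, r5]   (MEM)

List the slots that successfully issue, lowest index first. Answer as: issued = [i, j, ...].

slot 0 (MEM): ISSUE — free A3,Mu1,Ld0,B1 rp4 wp2
slot 1 (MUL): ISSUE — free A3,Mu0,Ld0,B1 rp2 wp1
slot 2 (MUL): stall FU — free A3,Mu0,Ld0,B1 rp2 wp1
slot 3 (ALU): stall WAW — free A3,Mu0,Ld0,B1 rp2 wp1
slot 4 (MEM): stall FU — free A3,Mu0,Ld0,B1 rp2 wp1

issued = [0, 1]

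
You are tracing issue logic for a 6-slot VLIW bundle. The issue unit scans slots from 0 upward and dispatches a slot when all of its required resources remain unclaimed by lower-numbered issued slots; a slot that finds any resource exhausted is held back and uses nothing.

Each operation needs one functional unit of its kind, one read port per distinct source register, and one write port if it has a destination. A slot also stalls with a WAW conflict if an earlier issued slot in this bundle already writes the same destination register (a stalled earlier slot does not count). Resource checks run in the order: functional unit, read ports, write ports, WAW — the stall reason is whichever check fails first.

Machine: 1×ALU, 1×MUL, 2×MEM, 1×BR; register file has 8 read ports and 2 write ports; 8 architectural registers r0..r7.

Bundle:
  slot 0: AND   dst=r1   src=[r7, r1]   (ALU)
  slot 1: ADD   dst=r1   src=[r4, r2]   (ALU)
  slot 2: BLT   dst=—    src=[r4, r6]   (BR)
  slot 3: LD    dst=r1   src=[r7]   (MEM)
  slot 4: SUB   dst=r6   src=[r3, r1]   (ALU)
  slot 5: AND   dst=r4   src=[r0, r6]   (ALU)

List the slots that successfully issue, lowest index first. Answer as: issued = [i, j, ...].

issued = [0, 2]

#0 ALU src=r7,r1 dispatched  <A:0 Mu:1 Ld:2 B:1 rd:6 wr:1>
#1 ALU src=r4,r2 held:FU  <A:0 Mu:1 Ld:2 B:1 rd:6 wr:1>
#2 BR src=r4,r6 dispatched  <A:0 Mu:1 Ld:2 B:0 rd:4 wr:1>
#3 MEM src=r7 held:WAW  <A:0 Mu:1 Ld:2 B:0 rd:4 wr:1>
#4 ALU src=r3,r1 held:FU  <A:0 Mu:1 Ld:2 B:0 rd:4 wr:1>
#5 ALU src=r0,r6 held:FU  <A:0 Mu:1 Ld:2 B:0 rd:4 wr:1>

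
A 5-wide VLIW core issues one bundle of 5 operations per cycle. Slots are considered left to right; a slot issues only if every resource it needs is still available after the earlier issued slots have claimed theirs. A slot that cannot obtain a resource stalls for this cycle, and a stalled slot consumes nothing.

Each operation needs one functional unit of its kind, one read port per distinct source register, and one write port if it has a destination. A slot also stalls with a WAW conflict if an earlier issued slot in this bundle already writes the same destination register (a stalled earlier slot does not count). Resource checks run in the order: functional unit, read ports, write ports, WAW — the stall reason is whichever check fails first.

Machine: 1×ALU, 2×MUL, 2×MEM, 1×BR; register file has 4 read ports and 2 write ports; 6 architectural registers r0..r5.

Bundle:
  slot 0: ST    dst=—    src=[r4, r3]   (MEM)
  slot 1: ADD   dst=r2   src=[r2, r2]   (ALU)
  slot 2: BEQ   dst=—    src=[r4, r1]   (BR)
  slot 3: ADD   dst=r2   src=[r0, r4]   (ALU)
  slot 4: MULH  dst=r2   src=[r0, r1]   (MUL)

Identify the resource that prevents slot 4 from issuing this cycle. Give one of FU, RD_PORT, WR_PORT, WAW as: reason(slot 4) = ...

(0) want 1×MEM +2rd +0wr — yes → AL1|MU2|ME1|BR1|rd2|wr2
(1) want 1×ALU +1rd +1wr — yes → AL0|MU2|ME1|BR1|rd1|wr1
(2) want 1×BR +2rd +0wr — RD_PORT → AL0|MU2|ME1|BR1|rd1|wr1
(3) want 1×ALU +2rd +1wr — FU → AL0|MU2|ME1|BR1|rd1|wr1
(4) want 1×MUL +2rd +1wr — RD_PORT → AL0|MU2|ME1|BR1|rd1|wr1

reason(slot 4) = RD_PORT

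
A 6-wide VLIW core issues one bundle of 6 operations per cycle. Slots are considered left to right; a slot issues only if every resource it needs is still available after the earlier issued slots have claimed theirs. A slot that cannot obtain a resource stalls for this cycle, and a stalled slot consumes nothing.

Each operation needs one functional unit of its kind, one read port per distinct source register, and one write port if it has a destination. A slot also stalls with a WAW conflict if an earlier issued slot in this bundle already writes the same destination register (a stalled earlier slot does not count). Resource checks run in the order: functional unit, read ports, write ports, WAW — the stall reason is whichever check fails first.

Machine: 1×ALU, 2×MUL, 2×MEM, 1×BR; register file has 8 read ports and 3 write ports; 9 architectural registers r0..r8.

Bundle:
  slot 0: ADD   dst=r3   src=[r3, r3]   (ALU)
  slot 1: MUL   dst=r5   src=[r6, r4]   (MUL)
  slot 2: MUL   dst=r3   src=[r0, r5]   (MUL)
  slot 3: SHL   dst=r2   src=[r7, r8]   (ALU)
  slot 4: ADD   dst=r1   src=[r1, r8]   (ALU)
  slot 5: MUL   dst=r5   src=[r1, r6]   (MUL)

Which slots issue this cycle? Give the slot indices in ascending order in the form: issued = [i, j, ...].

[0] ALU needs rd=1 wr=1: ok; after: ALU=0 MUL=2 MEM=2 BR=1, R=7, W=2
[1] MUL needs rd=2 wr=1: ok; after: ALU=0 MUL=1 MEM=2 BR=1, R=5, W=1
[2] MUL needs rd=2 wr=1: WAW; after: ALU=0 MUL=1 MEM=2 BR=1, R=5, W=1
[3] ALU needs rd=2 wr=1: FU; after: ALU=0 MUL=1 MEM=2 BR=1, R=5, W=1
[4] ALU needs rd=2 wr=1: FU; after: ALU=0 MUL=1 MEM=2 BR=1, R=5, W=1
[5] MUL needs rd=2 wr=1: WAW; after: ALU=0 MUL=1 MEM=2 BR=1, R=5, W=1

issued = [0, 1]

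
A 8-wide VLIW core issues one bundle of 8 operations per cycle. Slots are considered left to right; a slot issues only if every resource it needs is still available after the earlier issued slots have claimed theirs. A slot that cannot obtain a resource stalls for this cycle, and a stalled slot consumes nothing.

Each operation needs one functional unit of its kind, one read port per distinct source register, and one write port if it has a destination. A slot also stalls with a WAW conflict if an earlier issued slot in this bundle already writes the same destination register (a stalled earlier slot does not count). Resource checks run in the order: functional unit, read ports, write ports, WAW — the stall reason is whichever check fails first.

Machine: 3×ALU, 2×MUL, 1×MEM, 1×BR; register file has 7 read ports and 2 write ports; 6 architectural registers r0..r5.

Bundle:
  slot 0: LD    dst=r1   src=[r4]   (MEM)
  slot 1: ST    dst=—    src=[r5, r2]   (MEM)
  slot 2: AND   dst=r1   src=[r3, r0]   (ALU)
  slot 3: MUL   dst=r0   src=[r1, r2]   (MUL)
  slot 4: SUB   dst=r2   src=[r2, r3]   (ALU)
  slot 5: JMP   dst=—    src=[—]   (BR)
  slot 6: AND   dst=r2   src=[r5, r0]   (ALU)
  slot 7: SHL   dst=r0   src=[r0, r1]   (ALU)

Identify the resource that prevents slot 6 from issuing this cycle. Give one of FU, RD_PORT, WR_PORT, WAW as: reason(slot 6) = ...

  0. MEM→r1 ⇒ go  {3A/2Mu/0Ld/1B | 6r 1w}
  1. MEM ⇒ no(FU)  {3A/2Mu/0Ld/1B | 6r 1w}
  2. ALU→r1 ⇒ no(WAW)  {3A/2Mu/0Ld/1B | 6r 1w}
  3. MUL→r0 ⇒ go  {3A/1Mu/0Ld/1B | 4r 0w}
  4. ALU→r2 ⇒ no(WR_PORT)  {3A/1Mu/0Ld/1B | 4r 0w}
  5. BR ⇒ go  {3A/1Mu/0Ld/0B | 4r 0w}
  6. ALU→r2 ⇒ no(WR_PORT)  {3A/1Mu/0Ld/0B | 4r 0w}
  7. ALU→r0 ⇒ no(WR_PORT)  {3A/1Mu/0Ld/0B | 4r 0w}

reason(slot 6) = WR_PORT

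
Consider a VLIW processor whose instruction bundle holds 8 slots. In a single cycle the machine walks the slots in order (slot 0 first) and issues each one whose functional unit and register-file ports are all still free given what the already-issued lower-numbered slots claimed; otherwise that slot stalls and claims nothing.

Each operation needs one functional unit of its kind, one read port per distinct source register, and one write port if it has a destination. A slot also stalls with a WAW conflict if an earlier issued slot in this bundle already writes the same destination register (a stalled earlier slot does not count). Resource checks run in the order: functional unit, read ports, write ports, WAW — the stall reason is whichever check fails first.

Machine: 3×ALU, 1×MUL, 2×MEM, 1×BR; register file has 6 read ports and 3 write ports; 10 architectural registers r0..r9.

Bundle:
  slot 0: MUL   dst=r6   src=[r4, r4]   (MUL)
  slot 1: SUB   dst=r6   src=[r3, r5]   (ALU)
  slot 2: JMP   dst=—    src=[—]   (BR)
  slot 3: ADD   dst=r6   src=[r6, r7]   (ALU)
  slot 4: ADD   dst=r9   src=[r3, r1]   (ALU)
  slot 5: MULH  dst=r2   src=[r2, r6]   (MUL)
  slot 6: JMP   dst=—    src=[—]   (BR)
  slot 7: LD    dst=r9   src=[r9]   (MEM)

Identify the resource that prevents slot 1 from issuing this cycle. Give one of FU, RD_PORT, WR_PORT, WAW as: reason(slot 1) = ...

reason(slot 1) = WAW

slot 0 (MUL): ISSUE — free A3,Mu0,Ld2,B1 rp5 wp2
slot 1 (ALU): stall WAW — free A3,Mu0,Ld2,B1 rp5 wp2
slot 2 (BR): ISSUE — free A3,Mu0,Ld2,B0 rp5 wp2
slot 3 (ALU): stall WAW — free A3,Mu0,Ld2,B0 rp5 wp2
slot 4 (ALU): ISSUE — free A2,Mu0,Ld2,B0 rp3 wp1
slot 5 (MUL): stall FU — free A2,Mu0,Ld2,B0 rp3 wp1
slot 6 (BR): stall FU — free A2,Mu0,Ld2,B0 rp3 wp1
slot 7 (MEM): stall WAW — free A2,Mu0,Ld2,B0 rp3 wp1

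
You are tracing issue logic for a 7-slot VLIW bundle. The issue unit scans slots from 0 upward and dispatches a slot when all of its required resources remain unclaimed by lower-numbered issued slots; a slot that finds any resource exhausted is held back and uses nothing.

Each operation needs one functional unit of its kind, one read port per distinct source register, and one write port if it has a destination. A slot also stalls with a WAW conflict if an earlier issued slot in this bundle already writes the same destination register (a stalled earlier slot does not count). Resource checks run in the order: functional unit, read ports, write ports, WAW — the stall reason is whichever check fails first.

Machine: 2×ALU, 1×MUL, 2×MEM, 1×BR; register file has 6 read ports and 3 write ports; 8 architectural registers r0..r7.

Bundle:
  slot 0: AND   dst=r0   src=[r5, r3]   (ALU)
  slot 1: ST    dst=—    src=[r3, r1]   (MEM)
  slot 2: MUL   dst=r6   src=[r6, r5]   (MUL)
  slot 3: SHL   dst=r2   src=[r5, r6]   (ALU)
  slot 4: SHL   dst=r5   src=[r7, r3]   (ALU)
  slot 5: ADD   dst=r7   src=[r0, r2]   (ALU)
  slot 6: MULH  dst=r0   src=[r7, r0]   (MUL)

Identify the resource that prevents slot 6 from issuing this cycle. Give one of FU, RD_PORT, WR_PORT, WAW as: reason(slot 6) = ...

[0] ALU needs rd=2 wr=1: ok; after: ALU=1 MUL=1 MEM=2 BR=1, R=4, W=2
[1] MEM needs rd=2 wr=0: ok; after: ALU=1 MUL=1 MEM=1 BR=1, R=2, W=2
[2] MUL needs rd=2 wr=1: ok; after: ALU=1 MUL=0 MEM=1 BR=1, R=0, W=1
[3] ALU needs rd=2 wr=1: RD_PORT; after: ALU=1 MUL=0 MEM=1 BR=1, R=0, W=1
[4] ALU needs rd=2 wr=1: RD_PORT; after: ALU=1 MUL=0 MEM=1 BR=1, R=0, W=1
[5] ALU needs rd=2 wr=1: RD_PORT; after: ALU=1 MUL=0 MEM=1 BR=1, R=0, W=1
[6] MUL needs rd=2 wr=1: FU; after: ALU=1 MUL=0 MEM=1 BR=1, R=0, W=1

reason(slot 6) = FU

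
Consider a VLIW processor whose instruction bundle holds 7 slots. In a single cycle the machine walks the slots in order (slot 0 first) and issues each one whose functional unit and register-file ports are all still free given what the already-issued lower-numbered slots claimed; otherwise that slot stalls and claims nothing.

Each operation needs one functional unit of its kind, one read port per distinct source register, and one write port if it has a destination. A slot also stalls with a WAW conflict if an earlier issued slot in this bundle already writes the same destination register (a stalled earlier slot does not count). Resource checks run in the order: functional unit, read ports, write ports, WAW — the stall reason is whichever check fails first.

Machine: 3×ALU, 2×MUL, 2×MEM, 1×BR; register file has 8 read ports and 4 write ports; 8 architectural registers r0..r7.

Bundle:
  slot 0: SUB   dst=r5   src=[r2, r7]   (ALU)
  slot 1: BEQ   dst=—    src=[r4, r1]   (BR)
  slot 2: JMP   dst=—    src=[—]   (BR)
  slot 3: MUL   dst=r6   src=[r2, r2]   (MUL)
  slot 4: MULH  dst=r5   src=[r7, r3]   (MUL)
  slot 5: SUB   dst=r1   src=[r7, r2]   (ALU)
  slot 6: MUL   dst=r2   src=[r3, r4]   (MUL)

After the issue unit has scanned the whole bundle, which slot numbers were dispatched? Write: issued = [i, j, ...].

[0] ALU needs rd=2 wr=1: ok; after: ALU=2 MUL=2 MEM=2 BR=1, R=6, W=3
[1] BR needs rd=2 wr=0: ok; after: ALU=2 MUL=2 MEM=2 BR=0, R=4, W=3
[2] BR needs rd=0 wr=0: FU; after: ALU=2 MUL=2 MEM=2 BR=0, R=4, W=3
[3] MUL needs rd=1 wr=1: ok; after: ALU=2 MUL=1 MEM=2 BR=0, R=3, W=2
[4] MUL needs rd=2 wr=1: WAW; after: ALU=2 MUL=1 MEM=2 BR=0, R=3, W=2
[5] ALU needs rd=2 wr=1: ok; after: ALU=1 MUL=1 MEM=2 BR=0, R=1, W=1
[6] MUL needs rd=2 wr=1: RD_PORT; after: ALU=1 MUL=1 MEM=2 BR=0, R=1, W=1

issued = [0, 1, 3, 5]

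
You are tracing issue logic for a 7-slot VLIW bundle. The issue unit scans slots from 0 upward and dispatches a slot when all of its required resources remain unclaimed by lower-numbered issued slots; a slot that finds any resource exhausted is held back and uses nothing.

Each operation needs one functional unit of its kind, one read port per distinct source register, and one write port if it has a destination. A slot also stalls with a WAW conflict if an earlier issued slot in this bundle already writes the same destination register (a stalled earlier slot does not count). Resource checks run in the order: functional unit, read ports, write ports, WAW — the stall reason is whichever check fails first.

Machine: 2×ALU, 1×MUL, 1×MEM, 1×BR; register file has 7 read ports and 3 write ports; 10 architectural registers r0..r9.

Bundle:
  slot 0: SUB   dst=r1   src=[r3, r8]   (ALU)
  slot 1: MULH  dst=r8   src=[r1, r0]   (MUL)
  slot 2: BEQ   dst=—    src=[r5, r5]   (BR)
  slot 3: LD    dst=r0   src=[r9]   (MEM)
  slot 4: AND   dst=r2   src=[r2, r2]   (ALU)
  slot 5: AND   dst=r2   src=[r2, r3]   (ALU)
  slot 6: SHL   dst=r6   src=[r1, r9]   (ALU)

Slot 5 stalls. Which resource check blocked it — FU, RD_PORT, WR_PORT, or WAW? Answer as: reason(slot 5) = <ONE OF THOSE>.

reason(slot 5) = RD_PORT

slot 0 (ALU): ISSUE — free A1,Mu1,Ld1,B1 rp5 wp2
slot 1 (MUL): ISSUE — free A1,Mu0,Ld1,B1 rp3 wp1
slot 2 (BR): ISSUE — free A1,Mu0,Ld1,B0 rp2 wp1
slot 3 (MEM): ISSUE — free A1,Mu0,Ld0,B0 rp1 wp0
slot 4 (ALU): stall WR_PORT — free A1,Mu0,Ld0,B0 rp1 wp0
slot 5 (ALU): stall RD_PORT — free A1,Mu0,Ld0,B0 rp1 wp0
slot 6 (ALU): stall RD_PORT — free A1,Mu0,Ld0,B0 rp1 wp0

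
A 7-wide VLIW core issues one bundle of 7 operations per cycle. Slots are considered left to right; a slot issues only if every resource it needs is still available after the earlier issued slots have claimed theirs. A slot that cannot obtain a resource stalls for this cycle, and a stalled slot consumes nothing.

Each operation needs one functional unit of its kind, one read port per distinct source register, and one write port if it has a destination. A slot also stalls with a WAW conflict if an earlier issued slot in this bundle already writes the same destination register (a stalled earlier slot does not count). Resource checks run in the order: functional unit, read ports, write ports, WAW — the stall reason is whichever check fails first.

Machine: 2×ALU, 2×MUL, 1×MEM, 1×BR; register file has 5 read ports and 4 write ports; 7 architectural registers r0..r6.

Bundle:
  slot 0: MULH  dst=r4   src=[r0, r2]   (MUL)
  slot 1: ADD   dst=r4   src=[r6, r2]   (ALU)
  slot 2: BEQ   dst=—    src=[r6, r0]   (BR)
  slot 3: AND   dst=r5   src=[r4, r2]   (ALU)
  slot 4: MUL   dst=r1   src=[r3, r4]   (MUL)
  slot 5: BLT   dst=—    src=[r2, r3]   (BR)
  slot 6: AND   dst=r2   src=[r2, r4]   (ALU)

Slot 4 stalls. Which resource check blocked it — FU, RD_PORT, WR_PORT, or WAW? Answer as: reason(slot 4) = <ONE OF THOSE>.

reason(slot 4) = RD_PORT

  0. MUL→r4 ⇒ go  {2A/1Mu/1Ld/1B | 3r 3w}
  1. ALU→r4 ⇒ no(WAW)  {2A/1Mu/1Ld/1B | 3r 3w}
  2. BR ⇒ go  {2A/1Mu/1Ld/0B | 1r 3w}
  3. ALU→r5 ⇒ no(RD_PORT)  {2A/1Mu/1Ld/0B | 1r 3w}
  4. MUL→r1 ⇒ no(RD_PORT)  {2A/1Mu/1Ld/0B | 1r 3w}
  5. BR ⇒ no(FU)  {2A/1Mu/1Ld/0B | 1r 3w}
  6. ALU→r2 ⇒ no(RD_PORT)  {2A/1Mu/1Ld/0B | 1r 3w}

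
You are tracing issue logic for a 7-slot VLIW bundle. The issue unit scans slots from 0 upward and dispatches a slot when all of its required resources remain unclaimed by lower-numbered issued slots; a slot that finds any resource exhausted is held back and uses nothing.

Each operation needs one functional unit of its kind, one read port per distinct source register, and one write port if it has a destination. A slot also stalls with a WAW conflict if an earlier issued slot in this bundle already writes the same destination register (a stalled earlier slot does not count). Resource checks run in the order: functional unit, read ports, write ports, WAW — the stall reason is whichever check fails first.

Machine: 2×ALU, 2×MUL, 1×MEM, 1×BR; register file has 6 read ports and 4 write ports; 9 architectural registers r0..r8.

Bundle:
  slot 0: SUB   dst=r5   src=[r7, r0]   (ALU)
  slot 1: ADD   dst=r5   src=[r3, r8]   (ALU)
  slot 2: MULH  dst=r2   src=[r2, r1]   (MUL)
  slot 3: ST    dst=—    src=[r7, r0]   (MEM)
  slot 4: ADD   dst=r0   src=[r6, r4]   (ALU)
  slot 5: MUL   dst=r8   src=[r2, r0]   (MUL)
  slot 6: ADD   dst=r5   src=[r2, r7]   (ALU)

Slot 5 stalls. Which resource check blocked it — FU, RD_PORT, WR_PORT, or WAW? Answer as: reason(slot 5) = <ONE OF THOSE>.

reason(slot 5) = RD_PORT

  0. ALU→r5 ⇒ go  {1A/2Mu/1Ld/1B | 4r 3w}
  1. ALU→r5 ⇒ no(WAW)  {1A/2Mu/1Ld/1B | 4r 3w}
  2. MUL→r2 ⇒ go  {1A/1Mu/1Ld/1B | 2r 2w}
  3. MEM ⇒ go  {1A/1Mu/0Ld/1B | 0r 2w}
  4. ALU→r0 ⇒ no(RD_PORT)  {1A/1Mu/0Ld/1B | 0r 2w}
  5. MUL→r8 ⇒ no(RD_PORT)  {1A/1Mu/0Ld/1B | 0r 2w}
  6. ALU→r5 ⇒ no(RD_PORT)  {1A/1Mu/0Ld/1B | 0r 2w}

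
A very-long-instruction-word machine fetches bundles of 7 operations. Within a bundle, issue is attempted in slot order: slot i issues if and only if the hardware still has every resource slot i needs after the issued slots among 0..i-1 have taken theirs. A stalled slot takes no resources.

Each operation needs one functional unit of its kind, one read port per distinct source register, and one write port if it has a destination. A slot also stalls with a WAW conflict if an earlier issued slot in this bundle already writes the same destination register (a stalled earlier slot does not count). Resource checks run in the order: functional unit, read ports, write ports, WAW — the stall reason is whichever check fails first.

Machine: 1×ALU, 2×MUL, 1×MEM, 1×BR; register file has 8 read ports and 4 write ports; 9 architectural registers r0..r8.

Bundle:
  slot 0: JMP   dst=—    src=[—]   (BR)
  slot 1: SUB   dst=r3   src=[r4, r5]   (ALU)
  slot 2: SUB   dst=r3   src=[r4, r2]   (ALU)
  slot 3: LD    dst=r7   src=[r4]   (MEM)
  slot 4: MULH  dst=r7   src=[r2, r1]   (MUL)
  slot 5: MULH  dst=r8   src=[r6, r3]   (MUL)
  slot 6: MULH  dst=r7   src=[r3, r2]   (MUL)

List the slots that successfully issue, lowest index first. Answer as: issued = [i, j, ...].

issued = [0, 1, 3, 5]

#0 BR src=- dispatched  <A:1 Mu:2 Ld:1 B:0 rd:8 wr:4>
#1 ALU src=r4,r5 dispatched  <A:0 Mu:2 Ld:1 B:0 rd:6 wr:3>
#2 ALU src=r4,r2 held:FU  <A:0 Mu:2 Ld:1 B:0 rd:6 wr:3>
#3 MEM src=r4 dispatched  <A:0 Mu:2 Ld:0 B:0 rd:5 wr:2>
#4 MUL src=r2,r1 held:WAW  <A:0 Mu:2 Ld:0 B:0 rd:5 wr:2>
#5 MUL src=r6,r3 dispatched  <A:0 Mu:1 Ld:0 B:0 rd:3 wr:1>
#6 MUL src=r3,r2 held:WAW  <A:0 Mu:1 Ld:0 B:0 rd:3 wr:1>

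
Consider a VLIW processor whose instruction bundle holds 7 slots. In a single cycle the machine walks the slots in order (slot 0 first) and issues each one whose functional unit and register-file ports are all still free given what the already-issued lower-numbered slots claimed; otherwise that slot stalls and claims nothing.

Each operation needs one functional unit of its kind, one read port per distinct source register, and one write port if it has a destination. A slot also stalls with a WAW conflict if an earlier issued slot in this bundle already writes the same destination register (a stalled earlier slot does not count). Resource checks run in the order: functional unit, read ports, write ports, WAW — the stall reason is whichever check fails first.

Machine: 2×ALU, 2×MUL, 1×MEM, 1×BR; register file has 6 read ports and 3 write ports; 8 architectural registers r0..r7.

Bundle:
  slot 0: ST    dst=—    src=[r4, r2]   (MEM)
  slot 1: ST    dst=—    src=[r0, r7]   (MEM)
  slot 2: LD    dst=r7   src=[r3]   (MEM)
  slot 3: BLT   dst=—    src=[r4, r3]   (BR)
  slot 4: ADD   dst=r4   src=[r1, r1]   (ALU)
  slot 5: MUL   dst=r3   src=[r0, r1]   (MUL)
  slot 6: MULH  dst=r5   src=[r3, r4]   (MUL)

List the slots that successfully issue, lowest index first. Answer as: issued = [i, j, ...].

(0) want 1×MEM +2rd +0wr — yes → AL2|MU2|ME0|BR1|rd4|wr3
(1) want 1×MEM +2rd +0wr — FU → AL2|MU2|ME0|BR1|rd4|wr3
(2) want 1×MEM +1rd +1wr — FU → AL2|MU2|ME0|BR1|rd4|wr3
(3) want 1×BR +2rd +0wr — yes → AL2|MU2|ME0|BR0|rd2|wr3
(4) want 1×ALU +1rd +1wr — yes → AL1|MU2|ME0|BR0|rd1|wr2
(5) want 1×MUL +2rd +1wr — RD_PORT → AL1|MU2|ME0|BR0|rd1|wr2
(6) want 1×MUL +2rd +1wr — RD_PORT → AL1|MU2|ME0|BR0|rd1|wr2

issued = [0, 3, 4]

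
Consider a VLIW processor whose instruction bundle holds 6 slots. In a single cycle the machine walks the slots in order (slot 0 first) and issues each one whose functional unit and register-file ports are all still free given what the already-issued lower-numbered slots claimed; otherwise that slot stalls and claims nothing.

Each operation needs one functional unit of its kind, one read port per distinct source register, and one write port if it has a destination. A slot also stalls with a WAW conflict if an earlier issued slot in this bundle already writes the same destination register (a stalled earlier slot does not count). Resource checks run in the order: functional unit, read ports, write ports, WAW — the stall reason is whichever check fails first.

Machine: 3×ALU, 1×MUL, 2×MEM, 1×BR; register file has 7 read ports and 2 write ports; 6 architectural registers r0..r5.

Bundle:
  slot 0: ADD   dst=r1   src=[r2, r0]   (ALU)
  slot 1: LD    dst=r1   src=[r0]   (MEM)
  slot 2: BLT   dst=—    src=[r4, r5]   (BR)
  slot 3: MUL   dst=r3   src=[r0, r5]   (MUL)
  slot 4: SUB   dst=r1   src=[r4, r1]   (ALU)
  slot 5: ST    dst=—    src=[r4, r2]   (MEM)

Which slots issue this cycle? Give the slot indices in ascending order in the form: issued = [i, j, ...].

#0 ALU src=r2,r0 dispatched  <A:2 Mu:1 Ld:2 B:1 rd:5 wr:1>
#1 MEM src=r0 held:WAW  <A:2 Mu:1 Ld:2 B:1 rd:5 wr:1>
#2 BR src=r4,r5 dispatched  <A:2 Mu:1 Ld:2 B:0 rd:3 wr:1>
#3 MUL src=r0,r5 dispatched  <A:2 Mu:0 Ld:2 B:0 rd:1 wr:0>
#4 ALU src=r4,r1 held:RD_PORT  <A:2 Mu:0 Ld:2 B:0 rd:1 wr:0>
#5 MEM src=r4,r2 held:RD_PORT  <A:2 Mu:0 Ld:2 B:0 rd:1 wr:0>

issued = [0, 2, 3]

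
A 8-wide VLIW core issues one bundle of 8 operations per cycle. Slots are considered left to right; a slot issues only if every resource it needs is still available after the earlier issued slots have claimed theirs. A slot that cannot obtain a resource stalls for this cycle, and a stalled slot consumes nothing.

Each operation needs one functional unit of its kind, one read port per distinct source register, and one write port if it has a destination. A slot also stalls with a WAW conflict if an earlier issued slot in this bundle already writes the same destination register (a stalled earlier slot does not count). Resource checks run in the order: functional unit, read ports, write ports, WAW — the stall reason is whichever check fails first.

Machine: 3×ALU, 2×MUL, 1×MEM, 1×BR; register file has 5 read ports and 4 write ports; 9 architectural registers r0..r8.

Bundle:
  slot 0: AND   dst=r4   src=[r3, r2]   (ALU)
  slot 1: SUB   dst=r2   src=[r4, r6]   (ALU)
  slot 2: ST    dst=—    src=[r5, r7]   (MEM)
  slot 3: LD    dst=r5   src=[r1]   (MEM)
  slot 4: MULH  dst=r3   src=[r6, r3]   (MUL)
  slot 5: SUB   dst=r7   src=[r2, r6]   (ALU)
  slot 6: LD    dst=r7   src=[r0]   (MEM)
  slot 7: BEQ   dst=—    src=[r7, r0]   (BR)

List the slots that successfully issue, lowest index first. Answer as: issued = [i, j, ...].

[0] ALU needs rd=2 wr=1: ok; after: ALU=2 MUL=2 MEM=1 BR=1, R=3, W=3
[1] ALU needs rd=2 wr=1: ok; after: ALU=1 MUL=2 MEM=1 BR=1, R=1, W=2
[2] MEM needs rd=2 wr=0: RD_PORT; after: ALU=1 MUL=2 MEM=1 BR=1, R=1, W=2
[3] MEM needs rd=1 wr=1: ok; after: ALU=1 MUL=2 MEM=0 BR=1, R=0, W=1
[4] MUL needs rd=2 wr=1: RD_PORT; after: ALU=1 MUL=2 MEM=0 BR=1, R=0, W=1
[5] ALU needs rd=2 wr=1: RD_PORT; after: ALU=1 MUL=2 MEM=0 BR=1, R=0, W=1
[6] MEM needs rd=1 wr=1: FU; after: ALU=1 MUL=2 MEM=0 BR=1, R=0, W=1
[7] BR needs rd=2 wr=0: RD_PORT; after: ALU=1 MUL=2 MEM=0 BR=1, R=0, W=1

issued = [0, 1, 3]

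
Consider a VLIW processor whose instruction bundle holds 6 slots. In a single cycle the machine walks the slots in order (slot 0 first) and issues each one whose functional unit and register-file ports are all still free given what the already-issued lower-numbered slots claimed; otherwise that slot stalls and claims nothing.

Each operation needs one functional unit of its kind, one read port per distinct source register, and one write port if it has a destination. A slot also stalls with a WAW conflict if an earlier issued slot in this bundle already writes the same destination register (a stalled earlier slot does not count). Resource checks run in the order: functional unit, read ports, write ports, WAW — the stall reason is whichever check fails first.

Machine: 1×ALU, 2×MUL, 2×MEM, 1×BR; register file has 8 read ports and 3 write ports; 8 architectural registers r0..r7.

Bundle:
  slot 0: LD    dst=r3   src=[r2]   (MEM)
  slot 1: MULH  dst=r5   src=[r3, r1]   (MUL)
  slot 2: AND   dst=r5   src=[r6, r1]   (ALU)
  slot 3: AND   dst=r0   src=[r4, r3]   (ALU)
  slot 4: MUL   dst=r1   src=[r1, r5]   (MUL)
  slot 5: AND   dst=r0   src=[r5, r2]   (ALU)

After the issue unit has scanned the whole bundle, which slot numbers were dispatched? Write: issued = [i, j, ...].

#0 MEM src=r2 dispatched  <A:1 Mu:2 Ld:1 B:1 rd:7 wr:2>
#1 MUL src=r3,r1 dispatched  <A:1 Mu:1 Ld:1 B:1 rd:5 wr:1>
#2 ALU src=r6,r1 held:WAW  <A:1 Mu:1 Ld:1 B:1 rd:5 wr:1>
#3 ALU src=r4,r3 dispatched  <A:0 Mu:1 Ld:1 B:1 rd:3 wr:0>
#4 MUL src=r1,r5 held:WR_PORT  <A:0 Mu:1 Ld:1 B:1 rd:3 wr:0>
#5 ALU src=r5,r2 held:FU  <A:0 Mu:1 Ld:1 B:1 rd:3 wr:0>

issued = [0, 1, 3]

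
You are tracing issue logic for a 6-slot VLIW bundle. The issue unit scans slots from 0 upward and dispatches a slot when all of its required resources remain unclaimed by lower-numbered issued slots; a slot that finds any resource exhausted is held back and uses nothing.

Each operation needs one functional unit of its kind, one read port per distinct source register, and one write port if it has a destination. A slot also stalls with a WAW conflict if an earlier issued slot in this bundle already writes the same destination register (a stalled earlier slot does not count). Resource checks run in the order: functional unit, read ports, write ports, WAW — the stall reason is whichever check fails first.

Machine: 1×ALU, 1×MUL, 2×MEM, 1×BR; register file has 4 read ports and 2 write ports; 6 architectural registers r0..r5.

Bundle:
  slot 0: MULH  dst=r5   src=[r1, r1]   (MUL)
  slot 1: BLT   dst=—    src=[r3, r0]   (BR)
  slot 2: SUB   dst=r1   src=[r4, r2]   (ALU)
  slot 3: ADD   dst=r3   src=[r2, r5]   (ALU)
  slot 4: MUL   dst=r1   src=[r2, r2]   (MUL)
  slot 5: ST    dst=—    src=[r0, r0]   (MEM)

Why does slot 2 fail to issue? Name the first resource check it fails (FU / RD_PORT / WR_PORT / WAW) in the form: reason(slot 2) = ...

  0. MUL→r5 ⇒ go  {1A/0Mu/2Ld/1B | 3r 1w}
  1. BR ⇒ go  {1A/0Mu/2Ld/0B | 1r 1w}
  2. ALU→r1 ⇒ no(RD_PORT)  {1A/0Mu/2Ld/0B | 1r 1w}
  3. ALU→r3 ⇒ no(RD_PORT)  {1A/0Mu/2Ld/0B | 1r 1w}
  4. MUL→r1 ⇒ no(FU)  {1A/0Mu/2Ld/0B | 1r 1w}
  5. MEM ⇒ go  {1A/0Mu/1Ld/0B | 0r 1w}

reason(slot 2) = RD_PORT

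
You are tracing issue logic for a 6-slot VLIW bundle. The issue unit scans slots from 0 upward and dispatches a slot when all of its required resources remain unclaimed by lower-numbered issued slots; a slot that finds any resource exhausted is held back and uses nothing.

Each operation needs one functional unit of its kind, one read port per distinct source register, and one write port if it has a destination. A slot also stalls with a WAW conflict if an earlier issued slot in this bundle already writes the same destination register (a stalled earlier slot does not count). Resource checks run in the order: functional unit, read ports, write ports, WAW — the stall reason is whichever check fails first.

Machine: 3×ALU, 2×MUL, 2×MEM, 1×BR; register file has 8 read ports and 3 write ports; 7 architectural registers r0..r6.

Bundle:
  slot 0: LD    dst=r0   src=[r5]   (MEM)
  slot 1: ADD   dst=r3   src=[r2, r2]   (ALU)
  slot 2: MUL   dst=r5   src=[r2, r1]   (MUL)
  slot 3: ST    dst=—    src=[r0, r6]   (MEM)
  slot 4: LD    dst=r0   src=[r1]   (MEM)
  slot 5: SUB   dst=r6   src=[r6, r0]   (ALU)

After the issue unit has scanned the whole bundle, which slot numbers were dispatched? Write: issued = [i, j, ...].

  0. MEM→r0 ⇒ go  {3A/2Mu/1Ld/1B | 7r 2w}
  1. ALU→r3 ⇒ go  {2A/2Mu/1Ld/1B | 6r 1w}
  2. MUL→r5 ⇒ go  {2A/1Mu/1Ld/1B | 4r 0w}
  3. MEM ⇒ go  {2A/1Mu/0Ld/1B | 2r 0w}
  4. MEM→r0 ⇒ no(FU)  {2A/1Mu/0Ld/1B | 2r 0w}
  5. ALU→r6 ⇒ no(WR_PORT)  {2A/1Mu/0Ld/1B | 2r 0w}

issued = [0, 1, 2, 3]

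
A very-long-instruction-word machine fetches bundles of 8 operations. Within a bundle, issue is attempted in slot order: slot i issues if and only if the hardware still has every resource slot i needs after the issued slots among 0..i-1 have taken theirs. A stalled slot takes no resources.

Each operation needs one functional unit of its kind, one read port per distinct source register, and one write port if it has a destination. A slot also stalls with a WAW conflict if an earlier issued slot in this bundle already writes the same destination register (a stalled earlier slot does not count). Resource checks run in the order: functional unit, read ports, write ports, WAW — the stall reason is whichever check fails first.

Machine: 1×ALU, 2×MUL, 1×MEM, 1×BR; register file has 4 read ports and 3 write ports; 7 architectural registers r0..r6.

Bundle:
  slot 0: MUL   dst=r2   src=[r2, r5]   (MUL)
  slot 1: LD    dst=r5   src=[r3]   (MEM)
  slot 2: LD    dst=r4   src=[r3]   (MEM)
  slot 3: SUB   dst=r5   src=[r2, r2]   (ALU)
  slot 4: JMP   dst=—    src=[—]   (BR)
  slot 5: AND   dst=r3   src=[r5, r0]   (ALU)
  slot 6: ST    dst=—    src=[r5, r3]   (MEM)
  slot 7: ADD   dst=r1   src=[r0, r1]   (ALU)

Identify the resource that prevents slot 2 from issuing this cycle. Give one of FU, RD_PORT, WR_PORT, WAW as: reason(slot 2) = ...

reason(slot 2) = FU

  0. MUL→r2 ⇒ go  {1A/1Mu/1Ld/1B | 2r 2w}
  1. MEM→r5 ⇒ go  {1A/1Mu/0Ld/1B | 1r 1w}
  2. MEM→r4 ⇒ no(FU)  {1A/1Mu/0Ld/1B | 1r 1w}
  3. ALU→r5 ⇒ no(WAW)  {1A/1Mu/0Ld/1B | 1r 1w}
  4. BR ⇒ go  {1A/1Mu/0Ld/0B | 1r 1w}
  5. ALU→r3 ⇒ no(RD_PORT)  {1A/1Mu/0Ld/0B | 1r 1w}
  6. MEM ⇒ no(FU)  {1A/1Mu/0Ld/0B | 1r 1w}
  7. ALU→r1 ⇒ no(RD_PORT)  {1A/1Mu/0Ld/0B | 1r 1w}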